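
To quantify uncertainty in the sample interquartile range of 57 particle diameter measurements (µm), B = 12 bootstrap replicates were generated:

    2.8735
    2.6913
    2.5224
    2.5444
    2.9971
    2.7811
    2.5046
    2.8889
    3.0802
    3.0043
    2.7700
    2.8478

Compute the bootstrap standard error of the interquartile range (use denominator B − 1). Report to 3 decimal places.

Bootstrap SE is the standard deviation of the 12 replicate interquartile ranges.
Mean of replicates: (2.8735 + 2.6913 + 2.5224 + 2.5444 + 2.9971 + 2.7811 + 2.5046 + 2.8889 + 3.0802 + 3.0043 + 2.7700 + 2.8478) / 12 = 33.50560 / 12 = 2.79213
Sum of squared deviations: (+0.08137)² + (−0.10083)² + (−0.26973)² + (−0.24773)² + (+0.20497)² + (−0.01103)² + (−0.28753)² + (+0.09677)² + (+0.28807)² + (+0.21217)² + (−0.02213)² + (+0.05567)² = 0.41667
Variance = 0.41667 / 11 = 0.03788
SE* = √0.03788

SE* = 0.195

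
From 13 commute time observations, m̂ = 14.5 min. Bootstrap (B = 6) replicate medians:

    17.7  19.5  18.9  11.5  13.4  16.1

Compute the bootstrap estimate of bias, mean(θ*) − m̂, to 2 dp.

bias = +1.68

mean(θ*) = (17.7 + 19.5 + 18.9 + 11.5 + 13.4 + 16.1) / 6 = 16.183
bias = 16.183 − 14.5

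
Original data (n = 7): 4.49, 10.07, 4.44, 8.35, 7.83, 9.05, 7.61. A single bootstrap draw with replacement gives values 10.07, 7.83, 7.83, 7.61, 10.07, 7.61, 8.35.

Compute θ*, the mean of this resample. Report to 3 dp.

θ* = 8.481

Mean = (10.07 + 7.83 + 7.83 + 7.61 + 10.07 + 7.61 + 8.35) / 7 = 59.370 / 7 = 8.481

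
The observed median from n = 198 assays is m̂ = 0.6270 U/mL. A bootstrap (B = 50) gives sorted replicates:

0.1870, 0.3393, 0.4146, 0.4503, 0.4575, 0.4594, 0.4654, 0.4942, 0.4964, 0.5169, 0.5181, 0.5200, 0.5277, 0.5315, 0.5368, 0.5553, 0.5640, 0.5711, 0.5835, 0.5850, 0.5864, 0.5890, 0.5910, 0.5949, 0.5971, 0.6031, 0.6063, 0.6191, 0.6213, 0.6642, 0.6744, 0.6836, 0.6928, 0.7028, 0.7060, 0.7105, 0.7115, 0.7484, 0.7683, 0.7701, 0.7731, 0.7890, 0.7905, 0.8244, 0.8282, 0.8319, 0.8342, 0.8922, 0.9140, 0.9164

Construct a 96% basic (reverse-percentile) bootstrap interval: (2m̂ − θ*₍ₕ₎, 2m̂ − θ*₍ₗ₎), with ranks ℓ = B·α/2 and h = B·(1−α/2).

(0.3400, 1.0670)

Percentile endpoints at ranks 1 and 49: θ*₍1₎ = 0.1870, θ*₍49₎ = 0.9140.
Basic interval reflects these around m̂:
  lower = 2 × 0.6270 − 0.9140 = 0.3400
  upper = 2 × 0.6270 − 0.1870 = 1.0670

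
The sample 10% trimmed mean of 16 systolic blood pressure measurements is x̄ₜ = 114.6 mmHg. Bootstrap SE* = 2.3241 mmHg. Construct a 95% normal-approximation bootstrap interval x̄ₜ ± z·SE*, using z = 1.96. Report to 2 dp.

Margin = 1.96 × 2.3241 = 4.555
Interval: 114.6 ± 4.555

(110.04, 119.16)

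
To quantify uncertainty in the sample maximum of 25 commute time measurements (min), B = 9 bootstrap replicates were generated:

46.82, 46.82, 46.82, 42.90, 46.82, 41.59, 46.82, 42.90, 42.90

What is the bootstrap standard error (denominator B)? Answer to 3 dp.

Bootstrap SE is the standard deviation of the 9 replicate maximums.
Mean of replicates: (46.82 + 46.82 + 46.82 + 42.90 + 46.82 + 41.59 + 46.82 + 42.90 + 42.90) / 9 = 404.3900 / 9 = 44.9322
Sum of squared deviations: (+1.8878)² + (+1.8878)² + (+1.8878)² + (−2.0322)² + (+1.8878)² + (−3.3422)² + (+1.8878)² + (−2.0322)² + (−2.0322)² = 41.3788
Variance = 41.3788 / 9 = 4.5976
SE* = √4.5976

SE* = 2.144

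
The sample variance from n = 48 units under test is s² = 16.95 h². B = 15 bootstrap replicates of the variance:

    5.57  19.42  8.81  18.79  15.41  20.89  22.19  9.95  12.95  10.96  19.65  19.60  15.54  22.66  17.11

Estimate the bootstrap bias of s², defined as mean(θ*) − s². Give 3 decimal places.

bias = −0.983

mean(θ*) = (5.57 + 19.42 + 8.81 + 18.79 + 15.41 + 20.89 + 22.19 + 9.95 + 12.95 + 10.96 + 19.65 + 19.60 + 15.54 + 22.66 + 17.11) / 15 = 15.9667
bias = 15.9667 − 16.95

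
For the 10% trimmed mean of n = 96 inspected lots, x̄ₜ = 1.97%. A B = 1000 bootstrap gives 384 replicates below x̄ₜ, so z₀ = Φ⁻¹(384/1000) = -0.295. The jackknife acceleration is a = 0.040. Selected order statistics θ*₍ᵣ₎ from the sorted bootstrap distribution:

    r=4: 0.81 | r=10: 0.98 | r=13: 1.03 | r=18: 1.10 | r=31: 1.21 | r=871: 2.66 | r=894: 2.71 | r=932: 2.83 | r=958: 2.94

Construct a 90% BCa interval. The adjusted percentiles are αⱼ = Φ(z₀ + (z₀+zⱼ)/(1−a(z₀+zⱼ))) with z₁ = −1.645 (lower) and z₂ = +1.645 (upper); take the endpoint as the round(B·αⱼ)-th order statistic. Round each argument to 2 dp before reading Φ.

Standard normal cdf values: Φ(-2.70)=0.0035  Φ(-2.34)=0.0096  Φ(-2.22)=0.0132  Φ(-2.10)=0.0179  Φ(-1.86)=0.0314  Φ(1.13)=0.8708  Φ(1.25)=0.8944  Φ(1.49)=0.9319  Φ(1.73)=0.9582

(1.10, 2.66)

Lower: z₀ + z₁ = -0.295 + (-1.645) = -1.940; 1 − a(z₀+z₁) = 1 − (0.040)(-1.940) = 1.0776; argument = -0.295 + (-1.940)/1.0776 = -2.0953 → -2.10.
α₁ = Φ(-2.10) = 0.0179; rank = round(1000 × 0.0179) = 18; θ*₍18₎ = 1.10.
Upper: z₀ + z₂ = 1.350; 1 − a(z₀+z₂) = 0.9460; argument = 1.1321 → 1.13; α₂ = 0.8708; rank = 871; θ*₍871₎ = 2.66.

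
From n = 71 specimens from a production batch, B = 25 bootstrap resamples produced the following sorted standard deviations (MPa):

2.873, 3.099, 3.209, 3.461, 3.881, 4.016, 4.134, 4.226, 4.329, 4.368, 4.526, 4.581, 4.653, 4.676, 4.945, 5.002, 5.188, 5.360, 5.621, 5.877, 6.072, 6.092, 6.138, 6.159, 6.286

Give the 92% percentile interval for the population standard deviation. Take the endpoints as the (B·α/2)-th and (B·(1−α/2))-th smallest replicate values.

(2.873, 6.159)

α = 0.08; lower rank = 25 × 0.040 = 1; upper rank = 25 × 0.960 = 24.
The 1st smallest replicate is 2.873; the 24th is 6.159.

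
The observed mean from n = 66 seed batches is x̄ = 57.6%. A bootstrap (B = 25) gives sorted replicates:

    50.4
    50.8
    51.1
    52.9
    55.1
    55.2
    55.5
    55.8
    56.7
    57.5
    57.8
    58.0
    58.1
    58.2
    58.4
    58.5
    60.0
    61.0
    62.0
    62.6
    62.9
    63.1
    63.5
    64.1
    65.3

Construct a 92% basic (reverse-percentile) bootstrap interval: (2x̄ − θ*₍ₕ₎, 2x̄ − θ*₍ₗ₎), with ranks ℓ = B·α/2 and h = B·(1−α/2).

Percentile endpoints at ranks 1 and 24: θ*₍1₎ = 50.4, θ*₍24₎ = 64.1.
Basic interval reflects these around x̄:
  lower = 2 × 57.6 − 64.1 = 51.1
  upper = 2 × 57.6 − 50.4 = 64.8

(51.1, 64.8)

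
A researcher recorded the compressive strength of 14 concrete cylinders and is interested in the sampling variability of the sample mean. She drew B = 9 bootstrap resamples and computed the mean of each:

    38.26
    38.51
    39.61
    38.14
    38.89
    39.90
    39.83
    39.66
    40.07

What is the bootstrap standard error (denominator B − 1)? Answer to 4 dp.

Bootstrap SE is the standard deviation of the 9 replicate means.
Mean of replicates: (38.26 + 38.51 + 39.61 + 38.14 + 38.89 + 39.90 + 39.83 + 39.66 + 40.07) / 9 = 352.87000 / 9 = 39.20778
Sum of squared deviations: (−0.94778)² + (−0.69778)² + (+0.40222)² + (−1.06778)² + (−0.31778)² + (+0.69222)² + (+0.62222)² + (+0.45222)² + (+0.86222)² = 4.60236
Variance = 4.60236 / 8 = 0.57529
SE* = √0.57529

SE* = 0.7585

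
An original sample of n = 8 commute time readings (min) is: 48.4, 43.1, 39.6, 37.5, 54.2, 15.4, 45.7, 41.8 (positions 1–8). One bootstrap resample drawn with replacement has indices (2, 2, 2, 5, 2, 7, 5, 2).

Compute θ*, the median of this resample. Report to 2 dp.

Resample values: 43.1, 43.1, 43.1, 54.2, 43.1, 45.7, 54.2, 43.1.
Sorted: 43.1, 43.1, 43.1, 43.1, 43.1, 45.7, 54.2, 54.2
Median = average of the two middle values = 43.10

θ* = 43.10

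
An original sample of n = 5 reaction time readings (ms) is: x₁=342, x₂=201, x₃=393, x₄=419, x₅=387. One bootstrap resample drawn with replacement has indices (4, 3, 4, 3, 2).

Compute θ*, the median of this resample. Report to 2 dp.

Resample values: 419, 393, 419, 393, 201.
Sorted: 201, 393, 393, 419, 419
Median = middle value = 393.00

θ* = 393.00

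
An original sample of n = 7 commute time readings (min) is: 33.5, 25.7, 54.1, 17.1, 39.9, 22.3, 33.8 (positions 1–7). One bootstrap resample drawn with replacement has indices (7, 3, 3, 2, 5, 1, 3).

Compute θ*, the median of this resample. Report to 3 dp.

Resample values: 33.8, 54.1, 54.1, 25.7, 39.9, 33.5, 54.1.
Sorted: 25.7, 33.5, 33.8, 39.9, 54.1, 54.1, 54.1
Median = middle value = 39.900

θ* = 39.900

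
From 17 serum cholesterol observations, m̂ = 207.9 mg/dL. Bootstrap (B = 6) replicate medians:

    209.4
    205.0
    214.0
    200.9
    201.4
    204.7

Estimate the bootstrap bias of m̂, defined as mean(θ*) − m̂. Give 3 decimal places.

mean(θ*) = (209.4 + 205.0 + 214.0 + 200.9 + 201.4 + 204.7) / 6 = 205.9000
bias = 205.9000 − 207.9

bias = −2.000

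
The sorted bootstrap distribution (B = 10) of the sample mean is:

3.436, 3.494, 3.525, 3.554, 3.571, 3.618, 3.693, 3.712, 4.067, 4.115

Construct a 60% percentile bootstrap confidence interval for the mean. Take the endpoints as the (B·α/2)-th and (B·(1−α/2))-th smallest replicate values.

α = 0.40; lower rank = 10 × 0.200 = 2; upper rank = 10 × 0.800 = 8.
The 2nd smallest replicate is 3.494; the 8th is 3.712.

(3.494, 3.712)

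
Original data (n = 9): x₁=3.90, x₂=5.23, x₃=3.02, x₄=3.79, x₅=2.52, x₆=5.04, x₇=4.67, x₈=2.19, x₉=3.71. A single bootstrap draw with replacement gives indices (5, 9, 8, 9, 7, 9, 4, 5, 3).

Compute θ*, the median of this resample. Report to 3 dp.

Resample values: 2.52, 3.71, 2.19, 3.71, 4.67, 3.71, 3.79, 2.52, 3.02.
Sorted: 2.19, 2.52, 2.52, 3.02, 3.71, 3.71, 3.71, 3.79, 4.67
Median = middle value = 3.710

θ* = 3.710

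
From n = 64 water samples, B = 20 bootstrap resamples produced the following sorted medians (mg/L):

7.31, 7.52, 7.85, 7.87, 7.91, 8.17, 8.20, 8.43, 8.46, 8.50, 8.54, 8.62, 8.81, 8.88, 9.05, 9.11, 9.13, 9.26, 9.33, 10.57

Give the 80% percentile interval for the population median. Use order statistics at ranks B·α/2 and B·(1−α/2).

(7.52, 9.26)

α = 0.20; lower rank = 20 × 0.100 = 2; upper rank = 20 × 0.900 = 18.
The 2nd smallest replicate is 7.52; the 18th is 9.26.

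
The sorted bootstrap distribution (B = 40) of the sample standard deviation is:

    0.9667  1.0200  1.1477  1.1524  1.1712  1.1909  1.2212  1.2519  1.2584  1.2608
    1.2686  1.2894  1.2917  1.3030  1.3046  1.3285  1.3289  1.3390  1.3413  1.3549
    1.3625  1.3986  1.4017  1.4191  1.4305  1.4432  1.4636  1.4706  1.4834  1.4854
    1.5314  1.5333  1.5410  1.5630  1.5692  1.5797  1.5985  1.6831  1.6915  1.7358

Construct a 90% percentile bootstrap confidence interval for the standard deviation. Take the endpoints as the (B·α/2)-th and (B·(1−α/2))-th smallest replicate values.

α = 0.10; lower rank = 40 × 0.050 = 2; upper rank = 40 × 0.950 = 38.
The 2nd smallest replicate is 1.0200; the 38th is 1.6831.

(1.0200, 1.6831)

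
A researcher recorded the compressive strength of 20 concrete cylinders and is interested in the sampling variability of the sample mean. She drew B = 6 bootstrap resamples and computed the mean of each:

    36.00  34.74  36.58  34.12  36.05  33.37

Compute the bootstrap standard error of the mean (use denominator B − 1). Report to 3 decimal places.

SE* = 1.263

Bootstrap SE is the standard deviation of the 6 replicate means.
Mean of replicates: (36.00 + 34.74 + 36.58 + 34.12 + 36.05 + 33.37) / 6 = 210.8600 / 6 = 35.1433
Sum of squared deviations: (+0.8567)² + (−0.4033)² + (+1.4367)² + (−1.0233)² + (+0.9067)² + (−1.7733)² = 7.9745
Variance = 7.9745 / 5 = 1.5949
SE* = √1.5949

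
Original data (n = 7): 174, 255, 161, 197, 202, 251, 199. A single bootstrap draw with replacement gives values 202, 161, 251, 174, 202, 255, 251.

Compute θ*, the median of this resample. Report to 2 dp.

Sorted: 161, 174, 202, 202, 251, 251, 255
Median = middle value = 202.00

θ* = 202.00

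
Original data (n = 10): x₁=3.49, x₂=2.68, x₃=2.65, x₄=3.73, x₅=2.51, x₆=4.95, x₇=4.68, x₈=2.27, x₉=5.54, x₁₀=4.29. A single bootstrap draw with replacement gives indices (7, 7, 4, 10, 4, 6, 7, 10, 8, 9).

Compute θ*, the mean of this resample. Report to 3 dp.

θ* = 4.284

Resample values: 4.68, 4.68, 3.73, 4.29, 3.73, 4.95, 4.68, 4.29, 2.27, 5.54.
Mean = (4.68 + 4.68 + 3.73 + 4.29 + 3.73 + 4.95 + 4.68 + 4.29 + 2.27 + 5.54) / 10 = 42.840 / 10 = 4.284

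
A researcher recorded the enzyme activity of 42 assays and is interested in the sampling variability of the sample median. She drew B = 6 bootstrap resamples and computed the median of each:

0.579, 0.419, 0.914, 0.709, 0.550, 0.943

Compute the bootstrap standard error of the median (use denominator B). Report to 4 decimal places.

SE* = 0.1914

Bootstrap SE is the standard deviation of the 6 replicate medians.
Mean of replicates: (0.579 + 0.419 + 0.914 + 0.709 + 0.550 + 0.943) / 6 = 4.11400 / 6 = 0.68567
Sum of squared deviations: (−0.10667)² + (−0.26667)² + (+0.22833)² + (+0.02333)² + (−0.13567)² + (+0.25733)² = 0.21980
Variance = 0.21980 / 6 = 0.03663
SE* = √0.03663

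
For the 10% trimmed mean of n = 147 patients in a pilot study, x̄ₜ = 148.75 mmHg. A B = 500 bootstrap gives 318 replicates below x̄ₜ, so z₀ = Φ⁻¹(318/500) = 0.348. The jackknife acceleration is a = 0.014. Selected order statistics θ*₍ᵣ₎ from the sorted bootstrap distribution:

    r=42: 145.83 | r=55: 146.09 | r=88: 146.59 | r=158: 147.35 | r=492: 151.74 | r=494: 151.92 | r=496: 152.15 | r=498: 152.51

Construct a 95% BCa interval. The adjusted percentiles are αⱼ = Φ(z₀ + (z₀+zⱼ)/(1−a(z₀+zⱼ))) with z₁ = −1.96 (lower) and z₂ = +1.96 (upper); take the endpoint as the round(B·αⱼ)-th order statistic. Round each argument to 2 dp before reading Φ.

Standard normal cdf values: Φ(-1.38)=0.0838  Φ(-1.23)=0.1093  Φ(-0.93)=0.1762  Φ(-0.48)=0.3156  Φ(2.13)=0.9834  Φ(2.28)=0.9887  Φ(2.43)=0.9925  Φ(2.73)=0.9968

(146.09, 152.51)

Lower: z₀ + z₁ = 0.348 + (-1.960) = -1.612; 1 − a(z₀+z₁) = 1 − (0.014)(-1.612) = 1.0226; argument = 0.348 + (-1.612)/1.0226 = -1.2284 → -1.23.
α₁ = Φ(-1.23) = 0.1093; rank = round(500 × 0.1093) = 55; θ*₍55₎ = 146.09.
Upper: z₀ + z₂ = 2.308; 1 − a(z₀+z₂) = 0.9677; argument = 2.7331 → 2.73; α₂ = 0.9968; rank = 498; θ*₍498₎ = 152.51.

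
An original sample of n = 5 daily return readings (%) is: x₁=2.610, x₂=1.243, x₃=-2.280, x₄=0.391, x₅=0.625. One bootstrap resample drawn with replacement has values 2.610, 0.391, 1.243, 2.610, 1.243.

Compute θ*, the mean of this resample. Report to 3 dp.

θ* = 1.619

Mean = (2.610 + 0.391 + 1.243 + 2.610 + 1.243) / 5 = 8.0970 / 5 = 1.619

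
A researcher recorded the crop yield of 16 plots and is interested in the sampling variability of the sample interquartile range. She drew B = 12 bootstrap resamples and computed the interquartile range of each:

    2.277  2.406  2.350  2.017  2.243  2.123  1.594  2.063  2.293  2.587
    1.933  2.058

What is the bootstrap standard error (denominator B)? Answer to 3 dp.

Bootstrap SE is the standard deviation of the 12 replicate interquartile ranges.
Mean of replicates: (2.277 + 2.406 + 2.350 + 2.017 + 2.243 + 2.123 + 1.594 + 2.063 + 2.293 + 2.587 + 1.933 + 2.058) / 12 = 25.9440 / 12 = 2.1620
Sum of squared deviations: (+0.1150)² + (+0.2440)² + (+0.1880)² + (−0.1450)² + (+0.0810)² + (−0.0390)² + (−0.5680)² + (−0.0990)² + (+0.1310)² + (+0.4250)² + (−0.2290)² + (−0.1040)² = 0.7307
Variance = 0.7307 / 12 = 0.0609
SE* = √0.0609

SE* = 0.247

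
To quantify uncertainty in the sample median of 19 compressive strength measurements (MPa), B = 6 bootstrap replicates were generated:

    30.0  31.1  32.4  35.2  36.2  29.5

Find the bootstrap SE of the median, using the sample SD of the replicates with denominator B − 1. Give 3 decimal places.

SE* = 2.762

Bootstrap SE is the standard deviation of the 6 replicate medians.
Mean of replicates: (30.0 + 31.1 + 32.4 + 35.2 + 36.2 + 29.5) / 6 = 194.4000 / 6 = 32.4000
Sum of squared deviations: (−2.4000)² + (−1.3000)² + (+0.0000)² + (+2.8000)² + (+3.8000)² + (−2.9000)² = 38.1400
Variance = 38.1400 / 5 = 7.6280
SE* = √7.6280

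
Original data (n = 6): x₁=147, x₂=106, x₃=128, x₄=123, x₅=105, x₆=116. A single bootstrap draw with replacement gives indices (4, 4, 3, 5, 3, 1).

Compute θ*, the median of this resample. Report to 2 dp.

θ* = 125.50

Resample values: 123, 123, 128, 105, 128, 147.
Sorted: 105, 123, 123, 128, 128, 147
Median = average of the two middle values = 125.50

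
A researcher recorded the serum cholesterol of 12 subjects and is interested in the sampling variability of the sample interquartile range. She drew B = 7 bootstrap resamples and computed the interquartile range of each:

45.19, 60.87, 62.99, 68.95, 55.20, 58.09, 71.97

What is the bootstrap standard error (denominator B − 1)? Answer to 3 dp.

SE* = 8.922

Bootstrap SE is the standard deviation of the 7 replicate interquartile ranges.
Mean of replicates: (45.19 + 60.87 + 62.99 + 68.95 + 55.20 + 58.09 + 71.97) / 7 = 423.2600 / 7 = 60.4657
Sum of squared deviations: (−15.2757)² + (+0.4043)² + (+2.5243)² + (+8.4843)² + (−5.2657)² + (−2.3757)² + (+11.5043)² = 477.5864
Variance = 477.5864 / 6 = 79.5977
SE* = √79.5977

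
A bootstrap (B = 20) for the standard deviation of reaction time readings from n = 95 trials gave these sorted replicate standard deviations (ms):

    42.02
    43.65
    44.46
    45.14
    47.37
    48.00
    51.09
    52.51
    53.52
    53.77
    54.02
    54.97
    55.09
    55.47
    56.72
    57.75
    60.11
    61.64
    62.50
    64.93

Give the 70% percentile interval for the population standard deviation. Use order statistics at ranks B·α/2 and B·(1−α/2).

(44.46, 60.11)

α = 0.30; lower rank = 20 × 0.150 = 3; upper rank = 20 × 0.850 = 17.
The 3rd smallest replicate is 44.46; the 17th is 60.11.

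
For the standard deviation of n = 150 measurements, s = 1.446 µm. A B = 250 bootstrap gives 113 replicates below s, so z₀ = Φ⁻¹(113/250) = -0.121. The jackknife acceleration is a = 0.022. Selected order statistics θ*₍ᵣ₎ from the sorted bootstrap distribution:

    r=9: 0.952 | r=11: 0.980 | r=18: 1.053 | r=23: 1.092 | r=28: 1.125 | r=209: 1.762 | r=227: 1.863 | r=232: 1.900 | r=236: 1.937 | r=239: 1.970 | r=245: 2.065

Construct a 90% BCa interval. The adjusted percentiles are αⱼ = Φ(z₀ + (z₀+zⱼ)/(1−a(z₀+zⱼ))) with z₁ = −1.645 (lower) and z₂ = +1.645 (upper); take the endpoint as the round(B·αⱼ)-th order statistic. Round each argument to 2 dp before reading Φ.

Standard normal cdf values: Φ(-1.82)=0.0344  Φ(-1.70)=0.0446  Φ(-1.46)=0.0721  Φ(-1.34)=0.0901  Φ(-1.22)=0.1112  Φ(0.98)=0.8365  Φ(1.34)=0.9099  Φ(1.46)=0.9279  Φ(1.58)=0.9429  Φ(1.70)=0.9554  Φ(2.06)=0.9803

(0.952, 1.900)

Lower: z₀ + z₁ = -0.121 + (-1.645) = -1.766; 1 − a(z₀+z₁) = 1 − (0.022)(-1.766) = 1.0389; argument = -0.121 + (-1.766)/1.0389 = -1.8210 → -1.82.
α₁ = Φ(-1.82) = 0.0344; rank = round(250 × 0.0344) = 9; θ*₍9₎ = 0.952.
Upper: z₀ + z₂ = 1.524; 1 − a(z₀+z₂) = 0.9665; argument = 1.4559 → 1.46; α₂ = 0.9279; rank = 232; θ*₍232₎ = 1.900.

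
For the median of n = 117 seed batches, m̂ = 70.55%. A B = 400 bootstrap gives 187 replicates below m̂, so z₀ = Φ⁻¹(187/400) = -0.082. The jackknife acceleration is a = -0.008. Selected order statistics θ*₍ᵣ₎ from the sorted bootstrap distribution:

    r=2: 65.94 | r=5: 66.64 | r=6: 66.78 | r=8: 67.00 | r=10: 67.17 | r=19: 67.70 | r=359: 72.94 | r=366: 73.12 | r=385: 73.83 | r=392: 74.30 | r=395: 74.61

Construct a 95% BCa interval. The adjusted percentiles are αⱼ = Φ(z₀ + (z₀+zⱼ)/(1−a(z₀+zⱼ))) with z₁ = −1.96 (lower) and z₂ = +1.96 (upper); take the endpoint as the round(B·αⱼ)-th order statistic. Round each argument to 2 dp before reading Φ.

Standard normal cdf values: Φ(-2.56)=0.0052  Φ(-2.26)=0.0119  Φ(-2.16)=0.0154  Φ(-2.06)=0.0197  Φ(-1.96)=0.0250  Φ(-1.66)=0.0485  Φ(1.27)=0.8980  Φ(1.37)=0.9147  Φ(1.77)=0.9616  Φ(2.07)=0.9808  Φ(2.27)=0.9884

(66.78, 73.83)

Lower: z₀ + z₁ = -0.082 + (-1.960) = -2.042; 1 − a(z₀+z₁) = 1 − (-0.008)(-2.042) = 0.9837; argument = -0.082 + (-2.042)/0.9837 = -2.1579 → -2.16.
α₁ = Φ(-2.16) = 0.0154; rank = round(400 × 0.0154) = 6; θ*₍6₎ = 66.78.
Upper: z₀ + z₂ = 1.878; 1 − a(z₀+z₂) = 1.0150; argument = 1.7682 → 1.77; α₂ = 0.9616; rank = 385; θ*₍385₎ = 73.83.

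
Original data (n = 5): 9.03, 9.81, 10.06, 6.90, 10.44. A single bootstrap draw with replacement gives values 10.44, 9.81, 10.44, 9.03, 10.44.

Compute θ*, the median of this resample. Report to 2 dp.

θ* = 10.44

Sorted: 9.03, 9.81, 10.44, 10.44, 10.44
Median = middle value = 10.44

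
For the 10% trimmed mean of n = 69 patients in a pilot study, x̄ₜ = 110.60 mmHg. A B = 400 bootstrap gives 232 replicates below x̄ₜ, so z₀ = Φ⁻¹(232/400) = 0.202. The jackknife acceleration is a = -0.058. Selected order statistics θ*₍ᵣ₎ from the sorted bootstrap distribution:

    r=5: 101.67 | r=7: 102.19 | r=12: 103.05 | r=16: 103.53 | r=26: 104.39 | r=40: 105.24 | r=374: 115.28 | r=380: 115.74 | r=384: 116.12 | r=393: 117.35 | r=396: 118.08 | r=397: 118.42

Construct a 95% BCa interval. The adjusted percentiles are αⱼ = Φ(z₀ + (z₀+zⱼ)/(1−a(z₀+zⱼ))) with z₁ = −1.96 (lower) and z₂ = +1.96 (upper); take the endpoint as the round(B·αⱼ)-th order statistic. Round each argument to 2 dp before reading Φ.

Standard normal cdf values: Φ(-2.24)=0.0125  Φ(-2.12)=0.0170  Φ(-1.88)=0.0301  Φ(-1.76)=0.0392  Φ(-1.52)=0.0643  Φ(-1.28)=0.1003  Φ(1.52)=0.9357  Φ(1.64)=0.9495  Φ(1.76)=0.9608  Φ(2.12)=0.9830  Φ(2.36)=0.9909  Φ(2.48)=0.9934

Lower: z₀ + z₁ = 0.202 + (-1.960) = -1.758; 1 − a(z₀+z₁) = 1 − (-0.058)(-1.758) = 0.8980; argument = 0.202 + (-1.758)/0.8980 = -1.7556 → -1.76.
α₁ = Φ(-1.76) = 0.0392; rank = round(400 × 0.0392) = 16; θ*₍16₎ = 103.53.
Upper: z₀ + z₂ = 2.162; 1 − a(z₀+z₂) = 1.1254; argument = 2.1231 → 2.12; α₂ = 0.9830; rank = 393; θ*₍393₎ = 117.35.

(103.53, 117.35)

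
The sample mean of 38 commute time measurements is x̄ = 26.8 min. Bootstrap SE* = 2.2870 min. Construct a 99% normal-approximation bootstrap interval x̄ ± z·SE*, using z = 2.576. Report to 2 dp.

(20.91, 32.69)

Margin = 2.576 × 2.2870 = 5.891
Interval: 26.8 ± 5.891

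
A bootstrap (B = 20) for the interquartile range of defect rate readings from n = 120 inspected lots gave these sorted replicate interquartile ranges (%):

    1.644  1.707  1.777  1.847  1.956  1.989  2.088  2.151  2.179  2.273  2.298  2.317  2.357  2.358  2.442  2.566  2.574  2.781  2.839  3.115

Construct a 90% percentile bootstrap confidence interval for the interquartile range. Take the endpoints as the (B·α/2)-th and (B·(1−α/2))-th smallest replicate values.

α = 0.10; lower rank = 20 × 0.050 = 1; upper rank = 20 × 0.950 = 19.
The 1st smallest replicate is 1.644; the 19th is 2.839.

(1.644, 2.839)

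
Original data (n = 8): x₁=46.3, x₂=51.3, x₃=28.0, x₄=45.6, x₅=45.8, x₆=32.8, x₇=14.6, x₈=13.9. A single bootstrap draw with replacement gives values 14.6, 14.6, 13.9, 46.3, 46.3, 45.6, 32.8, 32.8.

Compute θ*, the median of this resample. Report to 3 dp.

Sorted: 13.9, 14.6, 14.6, 32.8, 32.8, 45.6, 46.3, 46.3
Median = average of the two middle values = 32.800

θ* = 32.800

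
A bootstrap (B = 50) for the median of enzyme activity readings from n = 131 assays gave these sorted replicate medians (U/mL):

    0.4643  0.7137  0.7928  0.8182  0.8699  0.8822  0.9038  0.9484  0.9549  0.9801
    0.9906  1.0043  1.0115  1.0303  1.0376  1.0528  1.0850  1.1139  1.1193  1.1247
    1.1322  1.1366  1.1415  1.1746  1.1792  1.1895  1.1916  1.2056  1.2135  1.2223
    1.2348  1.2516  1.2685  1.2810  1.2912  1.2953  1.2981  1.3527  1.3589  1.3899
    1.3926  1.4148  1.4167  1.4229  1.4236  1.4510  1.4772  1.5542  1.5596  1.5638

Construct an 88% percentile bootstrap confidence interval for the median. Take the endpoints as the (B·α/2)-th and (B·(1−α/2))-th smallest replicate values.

(0.7928, 1.4772)

α = 0.12; lower rank = 50 × 0.060 = 3; upper rank = 50 × 0.940 = 47.
The 3rd smallest replicate is 0.7928; the 47th is 1.4772.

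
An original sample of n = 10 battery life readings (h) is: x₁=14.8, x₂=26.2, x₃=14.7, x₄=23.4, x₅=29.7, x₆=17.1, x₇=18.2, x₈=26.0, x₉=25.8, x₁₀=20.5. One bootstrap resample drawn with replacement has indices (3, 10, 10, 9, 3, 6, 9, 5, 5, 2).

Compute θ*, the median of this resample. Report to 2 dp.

θ* = 23.15

Resample values: 14.7, 20.5, 20.5, 25.8, 14.7, 17.1, 25.8, 29.7, 29.7, 26.2.
Sorted: 14.7, 14.7, 17.1, 20.5, 20.5, 25.8, 25.8, 26.2, 29.7, 29.7
Median = average of the two middle values = 23.15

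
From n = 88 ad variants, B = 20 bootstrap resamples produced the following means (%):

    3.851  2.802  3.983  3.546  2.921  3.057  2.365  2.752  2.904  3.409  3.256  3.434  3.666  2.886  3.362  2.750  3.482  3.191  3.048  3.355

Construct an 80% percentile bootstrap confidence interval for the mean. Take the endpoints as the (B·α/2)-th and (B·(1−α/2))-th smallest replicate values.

Sorted replicates: 2.365, 2.750, 2.752, 2.802, 2.886, 2.904, 2.921, 3.048, 3.057, 3.191, 3.256, 3.355, 3.362, 3.409, 3.434, 3.482, 3.546, 3.666, 3.851, 3.983
α = 0.20; lower rank = 20 × 0.100 = 2; upper rank = 20 × 0.900 = 18.
The 2nd smallest replicate is 2.750; the 18th is 3.666.

(2.750, 3.666)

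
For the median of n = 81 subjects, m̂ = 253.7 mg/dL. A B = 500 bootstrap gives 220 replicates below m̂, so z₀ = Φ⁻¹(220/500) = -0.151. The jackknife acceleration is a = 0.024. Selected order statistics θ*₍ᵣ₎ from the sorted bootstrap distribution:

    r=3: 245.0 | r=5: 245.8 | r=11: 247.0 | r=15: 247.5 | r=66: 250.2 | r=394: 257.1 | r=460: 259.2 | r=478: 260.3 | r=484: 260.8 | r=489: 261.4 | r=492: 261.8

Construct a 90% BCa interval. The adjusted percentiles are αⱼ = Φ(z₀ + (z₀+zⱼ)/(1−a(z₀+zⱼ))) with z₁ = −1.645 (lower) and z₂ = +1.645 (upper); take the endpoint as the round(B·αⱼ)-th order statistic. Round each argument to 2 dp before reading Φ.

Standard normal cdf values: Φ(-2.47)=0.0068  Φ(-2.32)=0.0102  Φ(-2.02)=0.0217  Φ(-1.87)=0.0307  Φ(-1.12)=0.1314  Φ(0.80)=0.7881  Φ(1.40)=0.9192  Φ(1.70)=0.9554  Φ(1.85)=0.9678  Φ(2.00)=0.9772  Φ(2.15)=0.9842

(247.5, 259.2)

Lower: z₀ + z₁ = -0.151 + (-1.645) = -1.796; 1 − a(z₀+z₁) = 1 − (0.024)(-1.796) = 1.0431; argument = -0.151 + (-1.796)/1.0431 = -1.8728 → -1.87.
α₁ = Φ(-1.87) = 0.0307; rank = round(500 × 0.0307) = 15; θ*₍15₎ = 247.5.
Upper: z₀ + z₂ = 1.494; 1 − a(z₀+z₂) = 0.9641; argument = 1.3986 → 1.40; α₂ = 0.9192; rank = 460; θ*₍460₎ = 259.2.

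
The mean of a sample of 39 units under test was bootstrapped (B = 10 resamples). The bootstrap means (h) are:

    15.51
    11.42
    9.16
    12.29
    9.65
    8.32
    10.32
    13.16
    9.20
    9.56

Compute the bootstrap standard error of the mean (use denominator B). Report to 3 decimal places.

Bootstrap SE is the standard deviation of the 10 replicate means.
Mean of replicates: (15.51 + 11.42 + 9.16 + 12.29 + 9.65 + 8.32 + 10.32 + 13.16 + 9.20 + 9.56) / 10 = 108.5900 / 10 = 10.8590
Sum of squared deviations: (+4.6510)² + (+0.5610)² + (−1.6990)² + (+1.4310)² + (−1.2090)² + (−2.5390)² + (−0.5390)² + (+2.3010)² + (−1.6590)² + (−1.2990)² = 44.8139
Variance = 44.8139 / 10 = 4.4814
SE* = √4.4814

SE* = 2.117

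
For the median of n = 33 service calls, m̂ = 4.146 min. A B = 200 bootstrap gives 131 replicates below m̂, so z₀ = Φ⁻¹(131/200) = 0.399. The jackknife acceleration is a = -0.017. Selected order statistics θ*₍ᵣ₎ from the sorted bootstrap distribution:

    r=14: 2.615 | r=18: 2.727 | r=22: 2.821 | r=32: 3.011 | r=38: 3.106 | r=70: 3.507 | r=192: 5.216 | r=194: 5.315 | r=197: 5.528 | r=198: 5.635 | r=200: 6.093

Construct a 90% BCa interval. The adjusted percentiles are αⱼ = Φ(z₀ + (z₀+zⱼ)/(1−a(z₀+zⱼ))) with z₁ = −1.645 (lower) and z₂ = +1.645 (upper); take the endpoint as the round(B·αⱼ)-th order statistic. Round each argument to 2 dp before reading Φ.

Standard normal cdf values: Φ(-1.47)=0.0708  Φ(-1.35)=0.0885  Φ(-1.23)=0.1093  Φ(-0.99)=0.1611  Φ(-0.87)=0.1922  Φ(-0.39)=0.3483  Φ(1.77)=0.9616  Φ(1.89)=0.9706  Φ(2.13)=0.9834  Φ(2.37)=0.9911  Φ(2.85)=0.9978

Lower: z₀ + z₁ = 0.399 + (-1.645) = -1.246; 1 − a(z₀+z₁) = 1 − (-0.017)(-1.246) = 0.9788; argument = 0.399 + (-1.246)/0.9788 = -0.8740 → -0.87.
α₁ = Φ(-0.87) = 0.1922; rank = round(200 × 0.1922) = 38; θ*₍38₎ = 3.106.
Upper: z₀ + z₂ = 2.044; 1 − a(z₀+z₂) = 1.0347; argument = 2.3744 → 2.37; α₂ = 0.9911; rank = 198; θ*₍198₎ = 5.635.

(3.106, 5.635)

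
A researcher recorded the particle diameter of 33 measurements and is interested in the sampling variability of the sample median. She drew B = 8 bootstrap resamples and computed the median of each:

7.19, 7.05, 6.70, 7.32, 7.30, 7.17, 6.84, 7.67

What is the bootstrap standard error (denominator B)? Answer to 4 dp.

SE* = 0.2811

Bootstrap SE is the standard deviation of the 8 replicate medians.
Mean of replicates: (7.19 + 7.05 + 6.70 + 7.32 + 7.30 + 7.17 + 6.84 + 7.67) / 8 = 57.24000 / 8 = 7.15500
Sum of squared deviations: (+0.03500)² + (−0.10500)² + (−0.45500)² + (+0.16500)² + (+0.14500)² + (+0.01500)² + (−0.31500)² + (+0.51500)² = 0.63220
Variance = 0.63220 / 8 = 0.07902
SE* = √0.07902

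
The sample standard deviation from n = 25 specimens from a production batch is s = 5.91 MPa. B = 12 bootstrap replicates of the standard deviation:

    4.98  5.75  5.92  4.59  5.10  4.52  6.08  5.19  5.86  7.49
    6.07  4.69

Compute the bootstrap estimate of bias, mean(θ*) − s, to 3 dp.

mean(θ*) = (4.98 + 5.75 + 5.92 + 4.59 + 5.10 + 4.52 + 6.08 + 5.19 + 5.86 + 7.49 + 6.07 + 4.69) / 12 = 5.5200
bias = 5.5200 − 5.91

bias = −0.390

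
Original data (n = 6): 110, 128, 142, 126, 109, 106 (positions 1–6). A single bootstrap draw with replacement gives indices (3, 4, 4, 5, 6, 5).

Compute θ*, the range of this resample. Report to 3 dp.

θ* = 36.000

Resample values: 142, 126, 126, 109, 106, 109.
Range = 142 − 106 = 36.000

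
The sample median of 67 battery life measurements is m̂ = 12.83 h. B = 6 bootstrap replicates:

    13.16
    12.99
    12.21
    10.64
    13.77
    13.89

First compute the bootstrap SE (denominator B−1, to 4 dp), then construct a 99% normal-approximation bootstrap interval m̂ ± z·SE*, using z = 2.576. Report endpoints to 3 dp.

(9.716, 15.944)

Mean of replicates = 12.7767; sum of squared deviations = 7.3051; SE* = √(7.3051/5) = 1.2087
Margin = 2.576 × 1.2087 = 3.1136
Interval: 12.83 ± 3.1136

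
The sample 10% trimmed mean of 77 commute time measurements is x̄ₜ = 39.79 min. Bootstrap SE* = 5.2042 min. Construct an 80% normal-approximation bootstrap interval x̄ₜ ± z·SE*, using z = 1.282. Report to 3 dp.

Margin = 1.282 × 5.2042 = 6.6718
Interval: 39.79 ± 6.6718

(33.118, 46.462)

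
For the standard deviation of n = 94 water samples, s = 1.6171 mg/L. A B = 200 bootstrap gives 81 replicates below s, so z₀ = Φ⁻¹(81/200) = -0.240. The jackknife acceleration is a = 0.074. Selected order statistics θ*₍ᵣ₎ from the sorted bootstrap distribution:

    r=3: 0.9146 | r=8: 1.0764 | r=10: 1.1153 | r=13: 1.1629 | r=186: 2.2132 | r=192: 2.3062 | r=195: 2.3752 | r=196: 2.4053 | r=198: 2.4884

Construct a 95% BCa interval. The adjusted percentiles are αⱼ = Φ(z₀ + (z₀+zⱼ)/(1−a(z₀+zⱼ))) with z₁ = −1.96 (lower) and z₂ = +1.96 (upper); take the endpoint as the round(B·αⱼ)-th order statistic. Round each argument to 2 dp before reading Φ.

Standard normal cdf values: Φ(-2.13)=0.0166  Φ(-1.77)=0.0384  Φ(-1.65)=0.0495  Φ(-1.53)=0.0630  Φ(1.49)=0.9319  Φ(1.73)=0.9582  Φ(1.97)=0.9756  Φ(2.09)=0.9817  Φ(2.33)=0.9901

Lower: z₀ + z₁ = -0.240 + (-1.960) = -2.200; 1 − a(z₀+z₁) = 1 − (0.074)(-2.200) = 1.1628; argument = -0.240 + (-2.200)/1.1628 = -2.1320 → -2.13.
α₁ = Φ(-2.13) = 0.0166; rank = round(200 × 0.0166) = 3; θ*₍3₎ = 0.9146.
Upper: z₀ + z₂ = 1.720; 1 − a(z₀+z₂) = 0.8727; argument = 1.7308 → 1.73; α₂ = 0.9582; rank = 192; θ*₍192₎ = 2.3062.

(0.9146, 2.3062)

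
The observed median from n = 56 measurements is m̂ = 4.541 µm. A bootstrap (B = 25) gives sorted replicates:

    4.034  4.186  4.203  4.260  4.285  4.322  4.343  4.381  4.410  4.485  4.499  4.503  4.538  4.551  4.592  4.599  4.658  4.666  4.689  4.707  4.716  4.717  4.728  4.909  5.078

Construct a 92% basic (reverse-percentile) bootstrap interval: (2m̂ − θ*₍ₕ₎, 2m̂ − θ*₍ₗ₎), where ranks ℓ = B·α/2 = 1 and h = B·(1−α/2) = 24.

Percentile endpoints at ranks 1 and 24: θ*₍1₎ = 4.034, θ*₍24₎ = 4.909.
Basic interval reflects these around m̂:
  lower = 2 × 4.541 − 4.909 = 4.173
  upper = 2 × 4.541 − 4.034 = 5.048

(4.173, 5.048)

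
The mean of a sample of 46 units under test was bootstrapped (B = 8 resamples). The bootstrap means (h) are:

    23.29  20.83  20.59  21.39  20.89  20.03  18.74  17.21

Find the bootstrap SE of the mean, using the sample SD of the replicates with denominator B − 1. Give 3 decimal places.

SE* = 1.807

Bootstrap SE is the standard deviation of the 8 replicate means.
Mean of replicates: (23.29 + 20.83 + 20.59 + 21.39 + 20.89 + 20.03 + 18.74 + 17.21) / 8 = 162.9700 / 8 = 20.3712
Sum of squared deviations: (+2.9187)² + (+0.4587)² + (+0.2188)² + (+1.0188)² + (+0.5188)² + (−0.3412)² + (−1.6313)² + (−3.1612)² = 22.8553
Variance = 22.8553 / 7 = 3.2650
SE* = √3.2650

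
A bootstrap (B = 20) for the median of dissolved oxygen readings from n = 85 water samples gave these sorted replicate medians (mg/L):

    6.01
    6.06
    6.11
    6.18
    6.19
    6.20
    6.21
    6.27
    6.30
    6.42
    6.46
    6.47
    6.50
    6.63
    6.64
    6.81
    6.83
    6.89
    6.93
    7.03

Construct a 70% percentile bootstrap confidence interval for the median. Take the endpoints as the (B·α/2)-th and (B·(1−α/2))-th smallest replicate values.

(6.11, 6.83)

α = 0.30; lower rank = 20 × 0.150 = 3; upper rank = 20 × 0.850 = 17.
The 3rd smallest replicate is 6.11; the 17th is 6.83.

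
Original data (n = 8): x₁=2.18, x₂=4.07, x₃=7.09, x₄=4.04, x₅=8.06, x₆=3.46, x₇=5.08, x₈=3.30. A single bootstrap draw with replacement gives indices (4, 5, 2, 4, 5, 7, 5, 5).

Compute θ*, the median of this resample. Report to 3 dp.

Resample values: 4.04, 8.06, 4.07, 4.04, 8.06, 5.08, 8.06, 8.06.
Sorted: 4.04, 4.04, 4.07, 5.08, 8.06, 8.06, 8.06, 8.06
Median = average of the two middle values = 6.570

θ* = 6.570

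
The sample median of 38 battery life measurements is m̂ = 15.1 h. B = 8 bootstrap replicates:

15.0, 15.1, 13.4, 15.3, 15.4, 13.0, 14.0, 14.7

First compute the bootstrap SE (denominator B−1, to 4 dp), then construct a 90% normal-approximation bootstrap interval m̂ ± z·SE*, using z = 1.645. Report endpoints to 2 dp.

Mean of replicates = 14.4875; sum of squared deviations = 5.8087; SE* = √(5.8087/7) = 0.9109
Margin = 1.645 × 0.9109 = 1.498
Interval: 15.1 ± 1.498

(13.60, 16.60)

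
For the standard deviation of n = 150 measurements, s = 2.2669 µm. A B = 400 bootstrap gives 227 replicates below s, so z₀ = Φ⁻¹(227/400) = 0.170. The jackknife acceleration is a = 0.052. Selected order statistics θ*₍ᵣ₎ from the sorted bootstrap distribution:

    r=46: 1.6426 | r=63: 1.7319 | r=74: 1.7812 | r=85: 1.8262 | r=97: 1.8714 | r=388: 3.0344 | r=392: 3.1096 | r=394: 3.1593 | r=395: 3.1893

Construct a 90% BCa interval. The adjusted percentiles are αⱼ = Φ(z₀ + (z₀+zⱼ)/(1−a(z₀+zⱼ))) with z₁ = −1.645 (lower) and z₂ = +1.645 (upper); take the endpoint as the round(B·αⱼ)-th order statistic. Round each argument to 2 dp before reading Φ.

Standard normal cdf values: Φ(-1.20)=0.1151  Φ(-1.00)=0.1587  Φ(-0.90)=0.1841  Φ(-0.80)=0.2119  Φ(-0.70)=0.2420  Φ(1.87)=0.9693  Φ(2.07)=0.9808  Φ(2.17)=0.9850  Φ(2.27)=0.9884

Lower: z₀ + z₁ = 0.170 + (-1.645) = -1.475; 1 − a(z₀+z₁) = 1 − (0.052)(-1.475) = 1.0767; argument = 0.170 + (-1.475)/1.0767 = -1.1999 → -1.20.
α₁ = Φ(-1.20) = 0.1151; rank = round(400 × 0.1151) = 46; θ*₍46₎ = 1.6426.
Upper: z₀ + z₂ = 1.815; 1 − a(z₀+z₂) = 0.9056; argument = 2.1742 → 2.17; α₂ = 0.9850; rank = 394; θ*₍394₎ = 3.1593.

(1.6426, 3.1593)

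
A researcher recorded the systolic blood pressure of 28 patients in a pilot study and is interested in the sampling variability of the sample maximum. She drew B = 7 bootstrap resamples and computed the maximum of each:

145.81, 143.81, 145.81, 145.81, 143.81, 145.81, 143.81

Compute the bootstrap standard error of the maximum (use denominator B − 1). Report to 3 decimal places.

Bootstrap SE is the standard deviation of the 7 replicate maximums.
Mean of replicates: (145.81 + 143.81 + 145.81 + 145.81 + 143.81 + 145.81 + 143.81) / 7 = 1014.6700 / 7 = 144.9529
Sum of squared deviations: (+0.8571)² + (−1.1429)² + (+0.8571)² + (+0.8571)² + (−1.1429)² + (+0.8571)² + (−1.1429)² = 6.8571
Variance = 6.8571 / 6 = 1.1429
SE* = √1.1429

SE* = 1.069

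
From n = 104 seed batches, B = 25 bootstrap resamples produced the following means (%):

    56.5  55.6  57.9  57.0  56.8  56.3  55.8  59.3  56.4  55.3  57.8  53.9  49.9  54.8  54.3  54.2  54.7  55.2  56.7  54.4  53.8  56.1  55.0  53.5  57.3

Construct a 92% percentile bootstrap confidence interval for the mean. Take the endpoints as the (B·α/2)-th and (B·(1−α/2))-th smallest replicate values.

(49.9, 57.9)

Sorted replicates: 49.9, 53.5, 53.8, 53.9, 54.2, 54.3, 54.4, 54.7, 54.8, 55.0, 55.2, 55.3, 55.6, 55.8, 56.1, 56.3, 56.4, 56.5, 56.7, 56.8, 57.0, 57.3, 57.8, 57.9, 59.3
α = 0.08; lower rank = 25 × 0.040 = 1; upper rank = 25 × 0.960 = 24.
The 1st smallest replicate is 49.9; the 24th is 57.9.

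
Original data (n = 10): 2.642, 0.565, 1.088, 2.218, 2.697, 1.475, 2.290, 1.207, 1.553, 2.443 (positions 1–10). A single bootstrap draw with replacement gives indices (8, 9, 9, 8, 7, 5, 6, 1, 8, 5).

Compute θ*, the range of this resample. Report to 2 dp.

θ* = 1.49

Resample values: 1.207, 1.553, 1.553, 1.207, 2.290, 2.697, 1.475, 2.642, 1.207, 2.697.
Range = 2.697 − 1.207 = 1.49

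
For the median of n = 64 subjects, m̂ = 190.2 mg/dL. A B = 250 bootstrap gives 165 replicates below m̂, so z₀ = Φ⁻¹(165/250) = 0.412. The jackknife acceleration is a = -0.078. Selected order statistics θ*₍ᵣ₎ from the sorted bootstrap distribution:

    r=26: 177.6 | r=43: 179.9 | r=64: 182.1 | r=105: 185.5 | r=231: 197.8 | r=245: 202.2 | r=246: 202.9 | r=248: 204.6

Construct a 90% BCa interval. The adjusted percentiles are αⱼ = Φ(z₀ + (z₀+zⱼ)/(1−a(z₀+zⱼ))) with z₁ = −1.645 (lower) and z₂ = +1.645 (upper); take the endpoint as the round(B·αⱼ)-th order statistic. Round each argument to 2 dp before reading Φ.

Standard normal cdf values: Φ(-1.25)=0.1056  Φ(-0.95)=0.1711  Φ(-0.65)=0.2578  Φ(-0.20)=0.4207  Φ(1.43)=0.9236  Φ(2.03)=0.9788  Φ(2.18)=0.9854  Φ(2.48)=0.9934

Lower: z₀ + z₁ = 0.412 + (-1.645) = -1.233; 1 − a(z₀+z₁) = 1 − (-0.078)(-1.233) = 0.9038; argument = 0.412 + (-1.233)/0.9038 = -0.9522 → -0.95.
α₁ = Φ(-0.95) = 0.1711; rank = round(250 × 0.1711) = 43; θ*₍43₎ = 179.9.
Upper: z₀ + z₂ = 2.057; 1 − a(z₀+z₂) = 1.1604; argument = 2.1846 → 2.18; α₂ = 0.9854; rank = 246; θ*₍246₎ = 202.9.

(179.9, 202.9)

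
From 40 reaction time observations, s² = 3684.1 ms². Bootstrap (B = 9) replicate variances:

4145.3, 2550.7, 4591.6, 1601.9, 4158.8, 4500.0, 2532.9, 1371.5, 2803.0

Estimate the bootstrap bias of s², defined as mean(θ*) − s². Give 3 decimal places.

mean(θ*) = (4145.3 + 2550.7 + 4591.6 + 1601.9 + 4158.8 + 4500.0 + 2532.9 + 1371.5 + 2803.0) / 9 = 3139.5222
bias = 3139.5222 − 3684.1

bias = −544.578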